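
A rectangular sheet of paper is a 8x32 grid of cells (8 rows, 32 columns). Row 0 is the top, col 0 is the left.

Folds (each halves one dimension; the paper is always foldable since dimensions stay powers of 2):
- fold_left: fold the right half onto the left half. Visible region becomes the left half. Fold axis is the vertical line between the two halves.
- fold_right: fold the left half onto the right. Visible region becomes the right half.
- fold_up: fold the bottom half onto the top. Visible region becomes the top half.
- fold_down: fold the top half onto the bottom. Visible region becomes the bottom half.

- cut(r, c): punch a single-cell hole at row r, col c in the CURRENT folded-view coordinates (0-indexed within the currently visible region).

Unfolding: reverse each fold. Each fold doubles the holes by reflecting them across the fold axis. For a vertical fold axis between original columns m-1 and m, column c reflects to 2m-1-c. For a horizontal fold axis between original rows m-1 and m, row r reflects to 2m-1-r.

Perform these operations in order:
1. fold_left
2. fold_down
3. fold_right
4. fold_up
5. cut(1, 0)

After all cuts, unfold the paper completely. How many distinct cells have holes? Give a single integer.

Answer: 16

Derivation:
Op 1 fold_left: fold axis v@16; visible region now rows[0,8) x cols[0,16) = 8x16
Op 2 fold_down: fold axis h@4; visible region now rows[4,8) x cols[0,16) = 4x16
Op 3 fold_right: fold axis v@8; visible region now rows[4,8) x cols[8,16) = 4x8
Op 4 fold_up: fold axis h@6; visible region now rows[4,6) x cols[8,16) = 2x8
Op 5 cut(1, 0): punch at orig (5,8); cuts so far [(5, 8)]; region rows[4,6) x cols[8,16) = 2x8
Unfold 1 (reflect across h@6): 2 holes -> [(5, 8), (6, 8)]
Unfold 2 (reflect across v@8): 4 holes -> [(5, 7), (5, 8), (6, 7), (6, 8)]
Unfold 3 (reflect across h@4): 8 holes -> [(1, 7), (1, 8), (2, 7), (2, 8), (5, 7), (5, 8), (6, 7), (6, 8)]
Unfold 4 (reflect across v@16): 16 holes -> [(1, 7), (1, 8), (1, 23), (1, 24), (2, 7), (2, 8), (2, 23), (2, 24), (5, 7), (5, 8), (5, 23), (5, 24), (6, 7), (6, 8), (6, 23), (6, 24)]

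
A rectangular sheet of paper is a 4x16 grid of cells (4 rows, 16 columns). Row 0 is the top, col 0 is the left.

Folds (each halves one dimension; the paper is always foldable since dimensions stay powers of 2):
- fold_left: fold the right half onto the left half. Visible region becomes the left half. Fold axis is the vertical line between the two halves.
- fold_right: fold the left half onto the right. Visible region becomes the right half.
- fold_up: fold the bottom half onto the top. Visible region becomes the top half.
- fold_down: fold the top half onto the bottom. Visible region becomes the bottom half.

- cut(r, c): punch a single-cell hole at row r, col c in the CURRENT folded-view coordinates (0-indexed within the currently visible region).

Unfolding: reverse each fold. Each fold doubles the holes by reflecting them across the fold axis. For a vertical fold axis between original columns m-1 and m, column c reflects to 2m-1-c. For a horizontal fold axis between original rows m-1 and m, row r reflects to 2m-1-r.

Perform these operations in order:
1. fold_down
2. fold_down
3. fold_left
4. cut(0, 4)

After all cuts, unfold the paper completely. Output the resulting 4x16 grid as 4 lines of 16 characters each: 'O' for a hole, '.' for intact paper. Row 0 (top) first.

Answer: ....O......O....
....O......O....
....O......O....
....O......O....

Derivation:
Op 1 fold_down: fold axis h@2; visible region now rows[2,4) x cols[0,16) = 2x16
Op 2 fold_down: fold axis h@3; visible region now rows[3,4) x cols[0,16) = 1x16
Op 3 fold_left: fold axis v@8; visible region now rows[3,4) x cols[0,8) = 1x8
Op 4 cut(0, 4): punch at orig (3,4); cuts so far [(3, 4)]; region rows[3,4) x cols[0,8) = 1x8
Unfold 1 (reflect across v@8): 2 holes -> [(3, 4), (3, 11)]
Unfold 2 (reflect across h@3): 4 holes -> [(2, 4), (2, 11), (3, 4), (3, 11)]
Unfold 3 (reflect across h@2): 8 holes -> [(0, 4), (0, 11), (1, 4), (1, 11), (2, 4), (2, 11), (3, 4), (3, 11)]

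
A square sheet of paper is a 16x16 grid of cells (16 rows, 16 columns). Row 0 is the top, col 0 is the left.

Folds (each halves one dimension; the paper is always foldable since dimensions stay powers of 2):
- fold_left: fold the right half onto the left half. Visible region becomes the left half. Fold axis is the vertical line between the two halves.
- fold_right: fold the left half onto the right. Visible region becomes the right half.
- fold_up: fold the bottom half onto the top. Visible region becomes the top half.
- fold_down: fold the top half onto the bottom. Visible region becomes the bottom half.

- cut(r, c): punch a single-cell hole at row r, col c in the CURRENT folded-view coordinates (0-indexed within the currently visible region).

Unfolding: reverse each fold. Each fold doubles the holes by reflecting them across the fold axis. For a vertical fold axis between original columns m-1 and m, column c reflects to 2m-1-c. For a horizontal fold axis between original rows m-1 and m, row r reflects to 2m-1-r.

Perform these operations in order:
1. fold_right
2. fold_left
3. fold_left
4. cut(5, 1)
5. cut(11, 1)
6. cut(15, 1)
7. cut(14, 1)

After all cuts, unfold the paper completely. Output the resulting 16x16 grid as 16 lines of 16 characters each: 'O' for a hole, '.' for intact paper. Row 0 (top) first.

Answer: ................
................
................
................
................
.OO..OO..OO..OO.
................
................
................
................
................
.OO..OO..OO..OO.
................
................
.OO..OO..OO..OO.
.OO..OO..OO..OO.

Derivation:
Op 1 fold_right: fold axis v@8; visible region now rows[0,16) x cols[8,16) = 16x8
Op 2 fold_left: fold axis v@12; visible region now rows[0,16) x cols[8,12) = 16x4
Op 3 fold_left: fold axis v@10; visible region now rows[0,16) x cols[8,10) = 16x2
Op 4 cut(5, 1): punch at orig (5,9); cuts so far [(5, 9)]; region rows[0,16) x cols[8,10) = 16x2
Op 5 cut(11, 1): punch at orig (11,9); cuts so far [(5, 9), (11, 9)]; region rows[0,16) x cols[8,10) = 16x2
Op 6 cut(15, 1): punch at orig (15,9); cuts so far [(5, 9), (11, 9), (15, 9)]; region rows[0,16) x cols[8,10) = 16x2
Op 7 cut(14, 1): punch at orig (14,9); cuts so far [(5, 9), (11, 9), (14, 9), (15, 9)]; region rows[0,16) x cols[8,10) = 16x2
Unfold 1 (reflect across v@10): 8 holes -> [(5, 9), (5, 10), (11, 9), (11, 10), (14, 9), (14, 10), (15, 9), (15, 10)]
Unfold 2 (reflect across v@12): 16 holes -> [(5, 9), (5, 10), (5, 13), (5, 14), (11, 9), (11, 10), (11, 13), (11, 14), (14, 9), (14, 10), (14, 13), (14, 14), (15, 9), (15, 10), (15, 13), (15, 14)]
Unfold 3 (reflect across v@8): 32 holes -> [(5, 1), (5, 2), (5, 5), (5, 6), (5, 9), (5, 10), (5, 13), (5, 14), (11, 1), (11, 2), (11, 5), (11, 6), (11, 9), (11, 10), (11, 13), (11, 14), (14, 1), (14, 2), (14, 5), (14, 6), (14, 9), (14, 10), (14, 13), (14, 14), (15, 1), (15, 2), (15, 5), (15, 6), (15, 9), (15, 10), (15, 13), (15, 14)]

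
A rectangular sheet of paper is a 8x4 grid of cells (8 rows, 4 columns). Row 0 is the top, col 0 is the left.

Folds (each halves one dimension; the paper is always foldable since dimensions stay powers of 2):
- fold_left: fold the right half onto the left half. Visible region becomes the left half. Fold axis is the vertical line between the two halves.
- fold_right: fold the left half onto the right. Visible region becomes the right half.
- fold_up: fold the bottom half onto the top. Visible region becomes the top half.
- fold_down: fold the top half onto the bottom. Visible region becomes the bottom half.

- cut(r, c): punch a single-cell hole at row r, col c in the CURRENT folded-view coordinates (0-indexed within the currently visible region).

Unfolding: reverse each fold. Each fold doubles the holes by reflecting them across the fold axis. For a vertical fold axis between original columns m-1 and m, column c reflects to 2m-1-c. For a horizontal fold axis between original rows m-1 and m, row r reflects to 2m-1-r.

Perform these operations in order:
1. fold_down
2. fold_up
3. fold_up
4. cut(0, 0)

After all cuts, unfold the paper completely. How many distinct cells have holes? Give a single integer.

Op 1 fold_down: fold axis h@4; visible region now rows[4,8) x cols[0,4) = 4x4
Op 2 fold_up: fold axis h@6; visible region now rows[4,6) x cols[0,4) = 2x4
Op 3 fold_up: fold axis h@5; visible region now rows[4,5) x cols[0,4) = 1x4
Op 4 cut(0, 0): punch at orig (4,0); cuts so far [(4, 0)]; region rows[4,5) x cols[0,4) = 1x4
Unfold 1 (reflect across h@5): 2 holes -> [(4, 0), (5, 0)]
Unfold 2 (reflect across h@6): 4 holes -> [(4, 0), (5, 0), (6, 0), (7, 0)]
Unfold 3 (reflect across h@4): 8 holes -> [(0, 0), (1, 0), (2, 0), (3, 0), (4, 0), (5, 0), (6, 0), (7, 0)]

Answer: 8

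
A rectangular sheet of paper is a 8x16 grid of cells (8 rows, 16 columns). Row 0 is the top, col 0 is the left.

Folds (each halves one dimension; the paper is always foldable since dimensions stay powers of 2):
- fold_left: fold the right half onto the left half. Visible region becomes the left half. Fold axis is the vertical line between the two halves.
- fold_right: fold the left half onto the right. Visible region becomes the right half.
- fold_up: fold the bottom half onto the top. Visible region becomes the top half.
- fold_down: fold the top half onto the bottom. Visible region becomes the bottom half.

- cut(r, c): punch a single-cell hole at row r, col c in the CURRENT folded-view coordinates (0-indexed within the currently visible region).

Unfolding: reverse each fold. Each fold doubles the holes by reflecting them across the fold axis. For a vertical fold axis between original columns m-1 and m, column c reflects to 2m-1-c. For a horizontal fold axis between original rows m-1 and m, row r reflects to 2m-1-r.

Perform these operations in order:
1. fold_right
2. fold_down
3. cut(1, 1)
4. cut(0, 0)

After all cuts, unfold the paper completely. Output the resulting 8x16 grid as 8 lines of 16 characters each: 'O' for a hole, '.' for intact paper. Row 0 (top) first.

Op 1 fold_right: fold axis v@8; visible region now rows[0,8) x cols[8,16) = 8x8
Op 2 fold_down: fold axis h@4; visible region now rows[4,8) x cols[8,16) = 4x8
Op 3 cut(1, 1): punch at orig (5,9); cuts so far [(5, 9)]; region rows[4,8) x cols[8,16) = 4x8
Op 4 cut(0, 0): punch at orig (4,8); cuts so far [(4, 8), (5, 9)]; region rows[4,8) x cols[8,16) = 4x8
Unfold 1 (reflect across h@4): 4 holes -> [(2, 9), (3, 8), (4, 8), (5, 9)]
Unfold 2 (reflect across v@8): 8 holes -> [(2, 6), (2, 9), (3, 7), (3, 8), (4, 7), (4, 8), (5, 6), (5, 9)]

Answer: ................
................
......O..O......
.......OO.......
.......OO.......
......O..O......
................
................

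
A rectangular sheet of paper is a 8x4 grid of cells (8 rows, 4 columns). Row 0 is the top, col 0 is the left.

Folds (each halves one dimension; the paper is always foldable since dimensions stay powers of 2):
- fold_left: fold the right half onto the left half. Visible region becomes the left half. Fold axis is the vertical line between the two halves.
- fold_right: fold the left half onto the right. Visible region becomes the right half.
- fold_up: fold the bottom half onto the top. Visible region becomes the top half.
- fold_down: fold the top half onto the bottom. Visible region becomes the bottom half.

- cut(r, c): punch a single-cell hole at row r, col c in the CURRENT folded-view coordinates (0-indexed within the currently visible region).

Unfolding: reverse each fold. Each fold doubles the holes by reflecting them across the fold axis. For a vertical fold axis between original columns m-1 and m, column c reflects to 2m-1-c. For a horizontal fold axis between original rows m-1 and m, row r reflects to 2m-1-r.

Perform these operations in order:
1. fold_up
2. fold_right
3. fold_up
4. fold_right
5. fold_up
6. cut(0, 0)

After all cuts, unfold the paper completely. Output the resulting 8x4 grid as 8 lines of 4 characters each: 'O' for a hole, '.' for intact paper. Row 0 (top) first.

Answer: OOOO
OOOO
OOOO
OOOO
OOOO
OOOO
OOOO
OOOO

Derivation:
Op 1 fold_up: fold axis h@4; visible region now rows[0,4) x cols[0,4) = 4x4
Op 2 fold_right: fold axis v@2; visible region now rows[0,4) x cols[2,4) = 4x2
Op 3 fold_up: fold axis h@2; visible region now rows[0,2) x cols[2,4) = 2x2
Op 4 fold_right: fold axis v@3; visible region now rows[0,2) x cols[3,4) = 2x1
Op 5 fold_up: fold axis h@1; visible region now rows[0,1) x cols[3,4) = 1x1
Op 6 cut(0, 0): punch at orig (0,3); cuts so far [(0, 3)]; region rows[0,1) x cols[3,4) = 1x1
Unfold 1 (reflect across h@1): 2 holes -> [(0, 3), (1, 3)]
Unfold 2 (reflect across v@3): 4 holes -> [(0, 2), (0, 3), (1, 2), (1, 3)]
Unfold 3 (reflect across h@2): 8 holes -> [(0, 2), (0, 3), (1, 2), (1, 3), (2, 2), (2, 3), (3, 2), (3, 3)]
Unfold 4 (reflect across v@2): 16 holes -> [(0, 0), (0, 1), (0, 2), (0, 3), (1, 0), (1, 1), (1, 2), (1, 3), (2, 0), (2, 1), (2, 2), (2, 3), (3, 0), (3, 1), (3, 2), (3, 3)]
Unfold 5 (reflect across h@4): 32 holes -> [(0, 0), (0, 1), (0, 2), (0, 3), (1, 0), (1, 1), (1, 2), (1, 3), (2, 0), (2, 1), (2, 2), (2, 3), (3, 0), (3, 1), (3, 2), (3, 3), (4, 0), (4, 1), (4, 2), (4, 3), (5, 0), (5, 1), (5, 2), (5, 3), (6, 0), (6, 1), (6, 2), (6, 3), (7, 0), (7, 1), (7, 2), (7, 3)]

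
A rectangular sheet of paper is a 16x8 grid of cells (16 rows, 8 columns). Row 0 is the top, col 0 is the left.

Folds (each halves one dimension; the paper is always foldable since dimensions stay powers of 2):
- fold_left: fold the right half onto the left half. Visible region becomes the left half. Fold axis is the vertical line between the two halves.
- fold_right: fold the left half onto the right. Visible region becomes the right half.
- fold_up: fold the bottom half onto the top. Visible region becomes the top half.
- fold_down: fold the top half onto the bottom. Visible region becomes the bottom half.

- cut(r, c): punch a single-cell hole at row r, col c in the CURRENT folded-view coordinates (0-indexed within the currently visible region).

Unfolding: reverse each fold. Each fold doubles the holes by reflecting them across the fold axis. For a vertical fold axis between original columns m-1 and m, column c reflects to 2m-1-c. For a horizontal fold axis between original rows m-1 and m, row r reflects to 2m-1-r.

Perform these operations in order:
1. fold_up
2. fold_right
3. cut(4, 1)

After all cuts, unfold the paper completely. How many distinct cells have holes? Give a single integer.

Op 1 fold_up: fold axis h@8; visible region now rows[0,8) x cols[0,8) = 8x8
Op 2 fold_right: fold axis v@4; visible region now rows[0,8) x cols[4,8) = 8x4
Op 3 cut(4, 1): punch at orig (4,5); cuts so far [(4, 5)]; region rows[0,8) x cols[4,8) = 8x4
Unfold 1 (reflect across v@4): 2 holes -> [(4, 2), (4, 5)]
Unfold 2 (reflect across h@8): 4 holes -> [(4, 2), (4, 5), (11, 2), (11, 5)]

Answer: 4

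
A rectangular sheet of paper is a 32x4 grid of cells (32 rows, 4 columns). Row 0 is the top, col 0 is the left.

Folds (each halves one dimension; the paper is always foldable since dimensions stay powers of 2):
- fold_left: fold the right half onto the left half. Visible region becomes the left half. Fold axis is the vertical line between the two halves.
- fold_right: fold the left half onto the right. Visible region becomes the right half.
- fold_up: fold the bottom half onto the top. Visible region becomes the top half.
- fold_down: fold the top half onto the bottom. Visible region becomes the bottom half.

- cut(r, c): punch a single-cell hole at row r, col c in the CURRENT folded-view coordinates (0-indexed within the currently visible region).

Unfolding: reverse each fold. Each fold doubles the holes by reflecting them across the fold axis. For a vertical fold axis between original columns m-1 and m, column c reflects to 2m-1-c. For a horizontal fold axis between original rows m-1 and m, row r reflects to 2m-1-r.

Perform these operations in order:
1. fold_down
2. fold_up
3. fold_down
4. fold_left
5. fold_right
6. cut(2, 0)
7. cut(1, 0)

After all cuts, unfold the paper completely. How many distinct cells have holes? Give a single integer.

Answer: 64

Derivation:
Op 1 fold_down: fold axis h@16; visible region now rows[16,32) x cols[0,4) = 16x4
Op 2 fold_up: fold axis h@24; visible region now rows[16,24) x cols[0,4) = 8x4
Op 3 fold_down: fold axis h@20; visible region now rows[20,24) x cols[0,4) = 4x4
Op 4 fold_left: fold axis v@2; visible region now rows[20,24) x cols[0,2) = 4x2
Op 5 fold_right: fold axis v@1; visible region now rows[20,24) x cols[1,2) = 4x1
Op 6 cut(2, 0): punch at orig (22,1); cuts so far [(22, 1)]; region rows[20,24) x cols[1,2) = 4x1
Op 7 cut(1, 0): punch at orig (21,1); cuts so far [(21, 1), (22, 1)]; region rows[20,24) x cols[1,2) = 4x1
Unfold 1 (reflect across v@1): 4 holes -> [(21, 0), (21, 1), (22, 0), (22, 1)]
Unfold 2 (reflect across v@2): 8 holes -> [(21, 0), (21, 1), (21, 2), (21, 3), (22, 0), (22, 1), (22, 2), (22, 3)]
Unfold 3 (reflect across h@20): 16 holes -> [(17, 0), (17, 1), (17, 2), (17, 3), (18, 0), (18, 1), (18, 2), (18, 3), (21, 0), (21, 1), (21, 2), (21, 3), (22, 0), (22, 1), (22, 2), (22, 3)]
Unfold 4 (reflect across h@24): 32 holes -> [(17, 0), (17, 1), (17, 2), (17, 3), (18, 0), (18, 1), (18, 2), (18, 3), (21, 0), (21, 1), (21, 2), (21, 3), (22, 0), (22, 1), (22, 2), (22, 3), (25, 0), (25, 1), (25, 2), (25, 3), (26, 0), (26, 1), (26, 2), (26, 3), (29, 0), (29, 1), (29, 2), (29, 3), (30, 0), (30, 1), (30, 2), (30, 3)]
Unfold 5 (reflect across h@16): 64 holes -> [(1, 0), (1, 1), (1, 2), (1, 3), (2, 0), (2, 1), (2, 2), (2, 3), (5, 0), (5, 1), (5, 2), (5, 3), (6, 0), (6, 1), (6, 2), (6, 3), (9, 0), (9, 1), (9, 2), (9, 3), (10, 0), (10, 1), (10, 2), (10, 3), (13, 0), (13, 1), (13, 2), (13, 3), (14, 0), (14, 1), (14, 2), (14, 3), (17, 0), (17, 1), (17, 2), (17, 3), (18, 0), (18, 1), (18, 2), (18, 3), (21, 0), (21, 1), (21, 2), (21, 3), (22, 0), (22, 1), (22, 2), (22, 3), (25, 0), (25, 1), (25, 2), (25, 3), (26, 0), (26, 1), (26, 2), (26, 3), (29, 0), (29, 1), (29, 2), (29, 3), (30, 0), (30, 1), (30, 2), (30, 3)]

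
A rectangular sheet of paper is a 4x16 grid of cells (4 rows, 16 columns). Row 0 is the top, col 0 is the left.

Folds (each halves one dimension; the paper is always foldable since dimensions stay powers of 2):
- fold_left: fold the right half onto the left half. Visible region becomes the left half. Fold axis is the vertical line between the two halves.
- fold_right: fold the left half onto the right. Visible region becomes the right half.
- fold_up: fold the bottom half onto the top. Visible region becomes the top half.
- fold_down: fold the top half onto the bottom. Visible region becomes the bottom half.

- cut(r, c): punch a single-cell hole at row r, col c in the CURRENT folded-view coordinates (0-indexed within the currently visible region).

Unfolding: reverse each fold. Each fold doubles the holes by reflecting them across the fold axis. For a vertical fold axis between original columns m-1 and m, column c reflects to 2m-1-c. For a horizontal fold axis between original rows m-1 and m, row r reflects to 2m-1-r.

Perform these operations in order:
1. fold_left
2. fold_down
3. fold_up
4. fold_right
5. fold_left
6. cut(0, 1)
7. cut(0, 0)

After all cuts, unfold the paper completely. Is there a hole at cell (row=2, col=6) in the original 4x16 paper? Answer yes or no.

Op 1 fold_left: fold axis v@8; visible region now rows[0,4) x cols[0,8) = 4x8
Op 2 fold_down: fold axis h@2; visible region now rows[2,4) x cols[0,8) = 2x8
Op 3 fold_up: fold axis h@3; visible region now rows[2,3) x cols[0,8) = 1x8
Op 4 fold_right: fold axis v@4; visible region now rows[2,3) x cols[4,8) = 1x4
Op 5 fold_left: fold axis v@6; visible region now rows[2,3) x cols[4,6) = 1x2
Op 6 cut(0, 1): punch at orig (2,5); cuts so far [(2, 5)]; region rows[2,3) x cols[4,6) = 1x2
Op 7 cut(0, 0): punch at orig (2,4); cuts so far [(2, 4), (2, 5)]; region rows[2,3) x cols[4,6) = 1x2
Unfold 1 (reflect across v@6): 4 holes -> [(2, 4), (2, 5), (2, 6), (2, 7)]
Unfold 2 (reflect across v@4): 8 holes -> [(2, 0), (2, 1), (2, 2), (2, 3), (2, 4), (2, 5), (2, 6), (2, 7)]
Unfold 3 (reflect across h@3): 16 holes -> [(2, 0), (2, 1), (2, 2), (2, 3), (2, 4), (2, 5), (2, 6), (2, 7), (3, 0), (3, 1), (3, 2), (3, 3), (3, 4), (3, 5), (3, 6), (3, 7)]
Unfold 4 (reflect across h@2): 32 holes -> [(0, 0), (0, 1), (0, 2), (0, 3), (0, 4), (0, 5), (0, 6), (0, 7), (1, 0), (1, 1), (1, 2), (1, 3), (1, 4), (1, 5), (1, 6), (1, 7), (2, 0), (2, 1), (2, 2), (2, 3), (2, 4), (2, 5), (2, 6), (2, 7), (3, 0), (3, 1), (3, 2), (3, 3), (3, 4), (3, 5), (3, 6), (3, 7)]
Unfold 5 (reflect across v@8): 64 holes -> [(0, 0), (0, 1), (0, 2), (0, 3), (0, 4), (0, 5), (0, 6), (0, 7), (0, 8), (0, 9), (0, 10), (0, 11), (0, 12), (0, 13), (0, 14), (0, 15), (1, 0), (1, 1), (1, 2), (1, 3), (1, 4), (1, 5), (1, 6), (1, 7), (1, 8), (1, 9), (1, 10), (1, 11), (1, 12), (1, 13), (1, 14), (1, 15), (2, 0), (2, 1), (2, 2), (2, 3), (2, 4), (2, 5), (2, 6), (2, 7), (2, 8), (2, 9), (2, 10), (2, 11), (2, 12), (2, 13), (2, 14), (2, 15), (3, 0), (3, 1), (3, 2), (3, 3), (3, 4), (3, 5), (3, 6), (3, 7), (3, 8), (3, 9), (3, 10), (3, 11), (3, 12), (3, 13), (3, 14), (3, 15)]
Holes: [(0, 0), (0, 1), (0, 2), (0, 3), (0, 4), (0, 5), (0, 6), (0, 7), (0, 8), (0, 9), (0, 10), (0, 11), (0, 12), (0, 13), (0, 14), (0, 15), (1, 0), (1, 1), (1, 2), (1, 3), (1, 4), (1, 5), (1, 6), (1, 7), (1, 8), (1, 9), (1, 10), (1, 11), (1, 12), (1, 13), (1, 14), (1, 15), (2, 0), (2, 1), (2, 2), (2, 3), (2, 4), (2, 5), (2, 6), (2, 7), (2, 8), (2, 9), (2, 10), (2, 11), (2, 12), (2, 13), (2, 14), (2, 15), (3, 0), (3, 1), (3, 2), (3, 3), (3, 4), (3, 5), (3, 6), (3, 7), (3, 8), (3, 9), (3, 10), (3, 11), (3, 12), (3, 13), (3, 14), (3, 15)]

Answer: yes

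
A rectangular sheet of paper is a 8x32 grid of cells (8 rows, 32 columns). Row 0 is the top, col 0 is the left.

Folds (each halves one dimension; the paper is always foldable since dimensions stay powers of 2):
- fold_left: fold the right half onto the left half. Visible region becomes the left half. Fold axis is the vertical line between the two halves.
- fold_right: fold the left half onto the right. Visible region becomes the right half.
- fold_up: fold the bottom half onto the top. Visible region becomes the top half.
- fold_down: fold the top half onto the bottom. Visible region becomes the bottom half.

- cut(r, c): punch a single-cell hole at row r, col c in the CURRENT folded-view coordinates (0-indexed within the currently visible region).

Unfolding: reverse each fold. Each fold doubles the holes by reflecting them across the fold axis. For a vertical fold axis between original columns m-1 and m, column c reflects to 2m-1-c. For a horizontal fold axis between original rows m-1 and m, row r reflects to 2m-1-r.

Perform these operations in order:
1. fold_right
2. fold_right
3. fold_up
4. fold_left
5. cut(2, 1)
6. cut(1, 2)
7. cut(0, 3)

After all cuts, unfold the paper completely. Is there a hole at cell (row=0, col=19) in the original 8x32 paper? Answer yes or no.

Op 1 fold_right: fold axis v@16; visible region now rows[0,8) x cols[16,32) = 8x16
Op 2 fold_right: fold axis v@24; visible region now rows[0,8) x cols[24,32) = 8x8
Op 3 fold_up: fold axis h@4; visible region now rows[0,4) x cols[24,32) = 4x8
Op 4 fold_left: fold axis v@28; visible region now rows[0,4) x cols[24,28) = 4x4
Op 5 cut(2, 1): punch at orig (2,25); cuts so far [(2, 25)]; region rows[0,4) x cols[24,28) = 4x4
Op 6 cut(1, 2): punch at orig (1,26); cuts so far [(1, 26), (2, 25)]; region rows[0,4) x cols[24,28) = 4x4
Op 7 cut(0, 3): punch at orig (0,27); cuts so far [(0, 27), (1, 26), (2, 25)]; region rows[0,4) x cols[24,28) = 4x4
Unfold 1 (reflect across v@28): 6 holes -> [(0, 27), (0, 28), (1, 26), (1, 29), (2, 25), (2, 30)]
Unfold 2 (reflect across h@4): 12 holes -> [(0, 27), (0, 28), (1, 26), (1, 29), (2, 25), (2, 30), (5, 25), (5, 30), (6, 26), (6, 29), (7, 27), (7, 28)]
Unfold 3 (reflect across v@24): 24 holes -> [(0, 19), (0, 20), (0, 27), (0, 28), (1, 18), (1, 21), (1, 26), (1, 29), (2, 17), (2, 22), (2, 25), (2, 30), (5, 17), (5, 22), (5, 25), (5, 30), (6, 18), (6, 21), (6, 26), (6, 29), (7, 19), (7, 20), (7, 27), (7, 28)]
Unfold 4 (reflect across v@16): 48 holes -> [(0, 3), (0, 4), (0, 11), (0, 12), (0, 19), (0, 20), (0, 27), (0, 28), (1, 2), (1, 5), (1, 10), (1, 13), (1, 18), (1, 21), (1, 26), (1, 29), (2, 1), (2, 6), (2, 9), (2, 14), (2, 17), (2, 22), (2, 25), (2, 30), (5, 1), (5, 6), (5, 9), (5, 14), (5, 17), (5, 22), (5, 25), (5, 30), (6, 2), (6, 5), (6, 10), (6, 13), (6, 18), (6, 21), (6, 26), (6, 29), (7, 3), (7, 4), (7, 11), (7, 12), (7, 19), (7, 20), (7, 27), (7, 28)]
Holes: [(0, 3), (0, 4), (0, 11), (0, 12), (0, 19), (0, 20), (0, 27), (0, 28), (1, 2), (1, 5), (1, 10), (1, 13), (1, 18), (1, 21), (1, 26), (1, 29), (2, 1), (2, 6), (2, 9), (2, 14), (2, 17), (2, 22), (2, 25), (2, 30), (5, 1), (5, 6), (5, 9), (5, 14), (5, 17), (5, 22), (5, 25), (5, 30), (6, 2), (6, 5), (6, 10), (6, 13), (6, 18), (6, 21), (6, 26), (6, 29), (7, 3), (7, 4), (7, 11), (7, 12), (7, 19), (7, 20), (7, 27), (7, 28)]

Answer: yes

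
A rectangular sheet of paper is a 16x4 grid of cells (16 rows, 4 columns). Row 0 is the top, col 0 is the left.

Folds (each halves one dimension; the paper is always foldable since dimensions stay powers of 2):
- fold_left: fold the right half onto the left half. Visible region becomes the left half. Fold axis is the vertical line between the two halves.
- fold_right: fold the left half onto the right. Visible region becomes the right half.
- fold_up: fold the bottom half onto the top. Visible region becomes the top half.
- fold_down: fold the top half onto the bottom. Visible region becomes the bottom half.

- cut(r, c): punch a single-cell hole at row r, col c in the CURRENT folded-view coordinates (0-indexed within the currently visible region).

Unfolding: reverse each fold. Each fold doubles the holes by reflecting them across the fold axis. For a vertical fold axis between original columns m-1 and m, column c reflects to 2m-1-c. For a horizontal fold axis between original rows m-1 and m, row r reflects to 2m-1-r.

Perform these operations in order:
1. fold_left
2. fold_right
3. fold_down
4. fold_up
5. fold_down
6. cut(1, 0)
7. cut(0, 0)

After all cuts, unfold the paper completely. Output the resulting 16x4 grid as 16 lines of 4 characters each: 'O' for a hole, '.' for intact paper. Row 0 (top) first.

Op 1 fold_left: fold axis v@2; visible region now rows[0,16) x cols[0,2) = 16x2
Op 2 fold_right: fold axis v@1; visible region now rows[0,16) x cols[1,2) = 16x1
Op 3 fold_down: fold axis h@8; visible region now rows[8,16) x cols[1,2) = 8x1
Op 4 fold_up: fold axis h@12; visible region now rows[8,12) x cols[1,2) = 4x1
Op 5 fold_down: fold axis h@10; visible region now rows[10,12) x cols[1,2) = 2x1
Op 6 cut(1, 0): punch at orig (11,1); cuts so far [(11, 1)]; region rows[10,12) x cols[1,2) = 2x1
Op 7 cut(0, 0): punch at orig (10,1); cuts so far [(10, 1), (11, 1)]; region rows[10,12) x cols[1,2) = 2x1
Unfold 1 (reflect across h@10): 4 holes -> [(8, 1), (9, 1), (10, 1), (11, 1)]
Unfold 2 (reflect across h@12): 8 holes -> [(8, 1), (9, 1), (10, 1), (11, 1), (12, 1), (13, 1), (14, 1), (15, 1)]
Unfold 3 (reflect across h@8): 16 holes -> [(0, 1), (1, 1), (2, 1), (3, 1), (4, 1), (5, 1), (6, 1), (7, 1), (8, 1), (9, 1), (10, 1), (11, 1), (12, 1), (13, 1), (14, 1), (15, 1)]
Unfold 4 (reflect across v@1): 32 holes -> [(0, 0), (0, 1), (1, 0), (1, 1), (2, 0), (2, 1), (3, 0), (3, 1), (4, 0), (4, 1), (5, 0), (5, 1), (6, 0), (6, 1), (7, 0), (7, 1), (8, 0), (8, 1), (9, 0), (9, 1), (10, 0), (10, 1), (11, 0), (11, 1), (12, 0), (12, 1), (13, 0), (13, 1), (14, 0), (14, 1), (15, 0), (15, 1)]
Unfold 5 (reflect across v@2): 64 holes -> [(0, 0), (0, 1), (0, 2), (0, 3), (1, 0), (1, 1), (1, 2), (1, 3), (2, 0), (2, 1), (2, 2), (2, 3), (3, 0), (3, 1), (3, 2), (3, 3), (4, 0), (4, 1), (4, 2), (4, 3), (5, 0), (5, 1), (5, 2), (5, 3), (6, 0), (6, 1), (6, 2), (6, 3), (7, 0), (7, 1), (7, 2), (7, 3), (8, 0), (8, 1), (8, 2), (8, 3), (9, 0), (9, 1), (9, 2), (9, 3), (10, 0), (10, 1), (10, 2), (10, 3), (11, 0), (11, 1), (11, 2), (11, 3), (12, 0), (12, 1), (12, 2), (12, 3), (13, 0), (13, 1), (13, 2), (13, 3), (14, 0), (14, 1), (14, 2), (14, 3), (15, 0), (15, 1), (15, 2), (15, 3)]

Answer: OOOO
OOOO
OOOO
OOOO
OOOO
OOOO
OOOO
OOOO
OOOO
OOOO
OOOO
OOOO
OOOO
OOOO
OOOO
OOOO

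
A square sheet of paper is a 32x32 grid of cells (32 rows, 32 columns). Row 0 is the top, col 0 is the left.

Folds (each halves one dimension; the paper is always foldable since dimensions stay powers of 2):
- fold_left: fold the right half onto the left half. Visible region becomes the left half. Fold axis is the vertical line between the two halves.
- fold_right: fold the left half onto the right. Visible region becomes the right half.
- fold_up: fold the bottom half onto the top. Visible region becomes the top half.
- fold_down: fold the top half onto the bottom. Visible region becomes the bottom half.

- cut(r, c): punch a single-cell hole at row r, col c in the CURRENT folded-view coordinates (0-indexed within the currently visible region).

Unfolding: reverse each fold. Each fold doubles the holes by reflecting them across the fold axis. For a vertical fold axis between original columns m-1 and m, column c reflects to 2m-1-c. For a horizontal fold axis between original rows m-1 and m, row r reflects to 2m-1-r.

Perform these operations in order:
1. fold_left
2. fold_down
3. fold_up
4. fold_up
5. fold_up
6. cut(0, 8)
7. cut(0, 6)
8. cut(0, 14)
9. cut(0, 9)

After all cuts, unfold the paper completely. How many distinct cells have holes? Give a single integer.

Op 1 fold_left: fold axis v@16; visible region now rows[0,32) x cols[0,16) = 32x16
Op 2 fold_down: fold axis h@16; visible region now rows[16,32) x cols[0,16) = 16x16
Op 3 fold_up: fold axis h@24; visible region now rows[16,24) x cols[0,16) = 8x16
Op 4 fold_up: fold axis h@20; visible region now rows[16,20) x cols[0,16) = 4x16
Op 5 fold_up: fold axis h@18; visible region now rows[16,18) x cols[0,16) = 2x16
Op 6 cut(0, 8): punch at orig (16,8); cuts so far [(16, 8)]; region rows[16,18) x cols[0,16) = 2x16
Op 7 cut(0, 6): punch at orig (16,6); cuts so far [(16, 6), (16, 8)]; region rows[16,18) x cols[0,16) = 2x16
Op 8 cut(0, 14): punch at orig (16,14); cuts so far [(16, 6), (16, 8), (16, 14)]; region rows[16,18) x cols[0,16) = 2x16
Op 9 cut(0, 9): punch at orig (16,9); cuts so far [(16, 6), (16, 8), (16, 9), (16, 14)]; region rows[16,18) x cols[0,16) = 2x16
Unfold 1 (reflect across h@18): 8 holes -> [(16, 6), (16, 8), (16, 9), (16, 14), (19, 6), (19, 8), (19, 9), (19, 14)]
Unfold 2 (reflect across h@20): 16 holes -> [(16, 6), (16, 8), (16, 9), (16, 14), (19, 6), (19, 8), (19, 9), (19, 14), (20, 6), (20, 8), (20, 9), (20, 14), (23, 6), (23, 8), (23, 9), (23, 14)]
Unfold 3 (reflect across h@24): 32 holes -> [(16, 6), (16, 8), (16, 9), (16, 14), (19, 6), (19, 8), (19, 9), (19, 14), (20, 6), (20, 8), (20, 9), (20, 14), (23, 6), (23, 8), (23, 9), (23, 14), (24, 6), (24, 8), (24, 9), (24, 14), (27, 6), (27, 8), (27, 9), (27, 14), (28, 6), (28, 8), (28, 9), (28, 14), (31, 6), (31, 8), (31, 9), (31, 14)]
Unfold 4 (reflect across h@16): 64 holes -> [(0, 6), (0, 8), (0, 9), (0, 14), (3, 6), (3, 8), (3, 9), (3, 14), (4, 6), (4, 8), (4, 9), (4, 14), (7, 6), (7, 8), (7, 9), (7, 14), (8, 6), (8, 8), (8, 9), (8, 14), (11, 6), (11, 8), (11, 9), (11, 14), (12, 6), (12, 8), (12, 9), (12, 14), (15, 6), (15, 8), (15, 9), (15, 14), (16, 6), (16, 8), (16, 9), (16, 14), (19, 6), (19, 8), (19, 9), (19, 14), (20, 6), (20, 8), (20, 9), (20, 14), (23, 6), (23, 8), (23, 9), (23, 14), (24, 6), (24, 8), (24, 9), (24, 14), (27, 6), (27, 8), (27, 9), (27, 14), (28, 6), (28, 8), (28, 9), (28, 14), (31, 6), (31, 8), (31, 9), (31, 14)]
Unfold 5 (reflect across v@16): 128 holes -> [(0, 6), (0, 8), (0, 9), (0, 14), (0, 17), (0, 22), (0, 23), (0, 25), (3, 6), (3, 8), (3, 9), (3, 14), (3, 17), (3, 22), (3, 23), (3, 25), (4, 6), (4, 8), (4, 9), (4, 14), (4, 17), (4, 22), (4, 23), (4, 25), (7, 6), (7, 8), (7, 9), (7, 14), (7, 17), (7, 22), (7, 23), (7, 25), (8, 6), (8, 8), (8, 9), (8, 14), (8, 17), (8, 22), (8, 23), (8, 25), (11, 6), (11, 8), (11, 9), (11, 14), (11, 17), (11, 22), (11, 23), (11, 25), (12, 6), (12, 8), (12, 9), (12, 14), (12, 17), (12, 22), (12, 23), (12, 25), (15, 6), (15, 8), (15, 9), (15, 14), (15, 17), (15, 22), (15, 23), (15, 25), (16, 6), (16, 8), (16, 9), (16, 14), (16, 17), (16, 22), (16, 23), (16, 25), (19, 6), (19, 8), (19, 9), (19, 14), (19, 17), (19, 22), (19, 23), (19, 25), (20, 6), (20, 8), (20, 9), (20, 14), (20, 17), (20, 22), (20, 23), (20, 25), (23, 6), (23, 8), (23, 9), (23, 14), (23, 17), (23, 22), (23, 23), (23, 25), (24, 6), (24, 8), (24, 9), (24, 14), (24, 17), (24, 22), (24, 23), (24, 25), (27, 6), (27, 8), (27, 9), (27, 14), (27, 17), (27, 22), (27, 23), (27, 25), (28, 6), (28, 8), (28, 9), (28, 14), (28, 17), (28, 22), (28, 23), (28, 25), (31, 6), (31, 8), (31, 9), (31, 14), (31, 17), (31, 22), (31, 23), (31, 25)]

Answer: 128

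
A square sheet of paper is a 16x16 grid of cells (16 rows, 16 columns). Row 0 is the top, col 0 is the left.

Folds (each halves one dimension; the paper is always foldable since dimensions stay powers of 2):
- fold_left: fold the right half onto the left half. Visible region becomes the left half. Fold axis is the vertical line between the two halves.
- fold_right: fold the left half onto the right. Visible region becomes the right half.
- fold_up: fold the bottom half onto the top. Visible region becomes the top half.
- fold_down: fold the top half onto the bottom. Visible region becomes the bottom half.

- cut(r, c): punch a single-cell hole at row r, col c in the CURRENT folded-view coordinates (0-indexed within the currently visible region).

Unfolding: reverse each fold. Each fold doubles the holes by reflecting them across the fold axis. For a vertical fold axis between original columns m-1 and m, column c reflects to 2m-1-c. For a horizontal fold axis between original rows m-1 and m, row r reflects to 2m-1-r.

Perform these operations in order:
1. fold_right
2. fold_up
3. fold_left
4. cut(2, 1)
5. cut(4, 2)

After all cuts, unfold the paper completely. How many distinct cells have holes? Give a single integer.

Answer: 16

Derivation:
Op 1 fold_right: fold axis v@8; visible region now rows[0,16) x cols[8,16) = 16x8
Op 2 fold_up: fold axis h@8; visible region now rows[0,8) x cols[8,16) = 8x8
Op 3 fold_left: fold axis v@12; visible region now rows[0,8) x cols[8,12) = 8x4
Op 4 cut(2, 1): punch at orig (2,9); cuts so far [(2, 9)]; region rows[0,8) x cols[8,12) = 8x4
Op 5 cut(4, 2): punch at orig (4,10); cuts so far [(2, 9), (4, 10)]; region rows[0,8) x cols[8,12) = 8x4
Unfold 1 (reflect across v@12): 4 holes -> [(2, 9), (2, 14), (4, 10), (4, 13)]
Unfold 2 (reflect across h@8): 8 holes -> [(2, 9), (2, 14), (4, 10), (4, 13), (11, 10), (11, 13), (13, 9), (13, 14)]
Unfold 3 (reflect across v@8): 16 holes -> [(2, 1), (2, 6), (2, 9), (2, 14), (4, 2), (4, 5), (4, 10), (4, 13), (11, 2), (11, 5), (11, 10), (11, 13), (13, 1), (13, 6), (13, 9), (13, 14)]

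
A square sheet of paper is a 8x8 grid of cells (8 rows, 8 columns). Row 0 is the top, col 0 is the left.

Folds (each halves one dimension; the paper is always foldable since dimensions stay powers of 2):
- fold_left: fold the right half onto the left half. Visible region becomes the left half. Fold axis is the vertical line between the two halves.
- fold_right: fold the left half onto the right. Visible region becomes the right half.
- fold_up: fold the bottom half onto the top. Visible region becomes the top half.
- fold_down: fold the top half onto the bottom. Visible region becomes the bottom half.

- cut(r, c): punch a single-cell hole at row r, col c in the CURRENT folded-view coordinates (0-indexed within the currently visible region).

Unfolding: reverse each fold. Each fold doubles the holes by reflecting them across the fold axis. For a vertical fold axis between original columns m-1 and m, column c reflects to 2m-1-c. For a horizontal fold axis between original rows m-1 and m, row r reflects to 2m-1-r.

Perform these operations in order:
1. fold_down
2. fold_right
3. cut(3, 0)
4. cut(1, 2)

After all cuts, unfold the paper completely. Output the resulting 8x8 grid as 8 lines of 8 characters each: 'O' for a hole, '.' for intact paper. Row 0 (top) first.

Op 1 fold_down: fold axis h@4; visible region now rows[4,8) x cols[0,8) = 4x8
Op 2 fold_right: fold axis v@4; visible region now rows[4,8) x cols[4,8) = 4x4
Op 3 cut(3, 0): punch at orig (7,4); cuts so far [(7, 4)]; region rows[4,8) x cols[4,8) = 4x4
Op 4 cut(1, 2): punch at orig (5,6); cuts so far [(5, 6), (7, 4)]; region rows[4,8) x cols[4,8) = 4x4
Unfold 1 (reflect across v@4): 4 holes -> [(5, 1), (5, 6), (7, 3), (7, 4)]
Unfold 2 (reflect across h@4): 8 holes -> [(0, 3), (0, 4), (2, 1), (2, 6), (5, 1), (5, 6), (7, 3), (7, 4)]

Answer: ...OO...
........
.O....O.
........
........
.O....O.
........
...OO...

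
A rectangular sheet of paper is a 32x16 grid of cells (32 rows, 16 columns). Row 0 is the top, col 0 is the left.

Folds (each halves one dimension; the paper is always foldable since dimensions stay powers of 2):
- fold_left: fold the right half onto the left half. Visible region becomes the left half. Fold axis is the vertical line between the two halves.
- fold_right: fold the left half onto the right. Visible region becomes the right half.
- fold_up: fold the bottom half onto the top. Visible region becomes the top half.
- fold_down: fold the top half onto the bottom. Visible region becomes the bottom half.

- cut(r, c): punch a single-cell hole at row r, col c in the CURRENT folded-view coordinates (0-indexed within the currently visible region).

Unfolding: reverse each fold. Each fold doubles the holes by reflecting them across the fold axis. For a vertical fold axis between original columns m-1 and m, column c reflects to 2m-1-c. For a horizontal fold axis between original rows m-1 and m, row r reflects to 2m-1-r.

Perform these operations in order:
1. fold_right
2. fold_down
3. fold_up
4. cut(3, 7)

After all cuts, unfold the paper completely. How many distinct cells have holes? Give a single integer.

Op 1 fold_right: fold axis v@8; visible region now rows[0,32) x cols[8,16) = 32x8
Op 2 fold_down: fold axis h@16; visible region now rows[16,32) x cols[8,16) = 16x8
Op 3 fold_up: fold axis h@24; visible region now rows[16,24) x cols[8,16) = 8x8
Op 4 cut(3, 7): punch at orig (19,15); cuts so far [(19, 15)]; region rows[16,24) x cols[8,16) = 8x8
Unfold 1 (reflect across h@24): 2 holes -> [(19, 15), (28, 15)]
Unfold 2 (reflect across h@16): 4 holes -> [(3, 15), (12, 15), (19, 15), (28, 15)]
Unfold 3 (reflect across v@8): 8 holes -> [(3, 0), (3, 15), (12, 0), (12, 15), (19, 0), (19, 15), (28, 0), (28, 15)]

Answer: 8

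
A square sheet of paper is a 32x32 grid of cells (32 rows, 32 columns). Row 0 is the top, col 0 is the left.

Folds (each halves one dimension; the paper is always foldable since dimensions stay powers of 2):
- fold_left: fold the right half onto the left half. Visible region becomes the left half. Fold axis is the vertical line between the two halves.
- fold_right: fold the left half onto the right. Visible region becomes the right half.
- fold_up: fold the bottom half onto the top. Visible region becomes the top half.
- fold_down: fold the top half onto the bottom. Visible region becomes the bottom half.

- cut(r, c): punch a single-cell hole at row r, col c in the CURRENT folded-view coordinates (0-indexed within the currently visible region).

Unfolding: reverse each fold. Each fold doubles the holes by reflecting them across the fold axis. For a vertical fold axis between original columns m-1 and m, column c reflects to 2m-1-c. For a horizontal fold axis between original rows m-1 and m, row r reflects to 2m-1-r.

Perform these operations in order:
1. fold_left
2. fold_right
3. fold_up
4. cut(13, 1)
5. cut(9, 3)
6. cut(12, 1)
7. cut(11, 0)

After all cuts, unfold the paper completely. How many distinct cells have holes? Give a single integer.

Op 1 fold_left: fold axis v@16; visible region now rows[0,32) x cols[0,16) = 32x16
Op 2 fold_right: fold axis v@8; visible region now rows[0,32) x cols[8,16) = 32x8
Op 3 fold_up: fold axis h@16; visible region now rows[0,16) x cols[8,16) = 16x8
Op 4 cut(13, 1): punch at orig (13,9); cuts so far [(13, 9)]; region rows[0,16) x cols[8,16) = 16x8
Op 5 cut(9, 3): punch at orig (9,11); cuts so far [(9, 11), (13, 9)]; region rows[0,16) x cols[8,16) = 16x8
Op 6 cut(12, 1): punch at orig (12,9); cuts so far [(9, 11), (12, 9), (13, 9)]; region rows[0,16) x cols[8,16) = 16x8
Op 7 cut(11, 0): punch at orig (11,8); cuts so far [(9, 11), (11, 8), (12, 9), (13, 9)]; region rows[0,16) x cols[8,16) = 16x8
Unfold 1 (reflect across h@16): 8 holes -> [(9, 11), (11, 8), (12, 9), (13, 9), (18, 9), (19, 9), (20, 8), (22, 11)]
Unfold 2 (reflect across v@8): 16 holes -> [(9, 4), (9, 11), (11, 7), (11, 8), (12, 6), (12, 9), (13, 6), (13, 9), (18, 6), (18, 9), (19, 6), (19, 9), (20, 7), (20, 8), (22, 4), (22, 11)]
Unfold 3 (reflect across v@16): 32 holes -> [(9, 4), (9, 11), (9, 20), (9, 27), (11, 7), (11, 8), (11, 23), (11, 24), (12, 6), (12, 9), (12, 22), (12, 25), (13, 6), (13, 9), (13, 22), (13, 25), (18, 6), (18, 9), (18, 22), (18, 25), (19, 6), (19, 9), (19, 22), (19, 25), (20, 7), (20, 8), (20, 23), (20, 24), (22, 4), (22, 11), (22, 20), (22, 27)]

Answer: 32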